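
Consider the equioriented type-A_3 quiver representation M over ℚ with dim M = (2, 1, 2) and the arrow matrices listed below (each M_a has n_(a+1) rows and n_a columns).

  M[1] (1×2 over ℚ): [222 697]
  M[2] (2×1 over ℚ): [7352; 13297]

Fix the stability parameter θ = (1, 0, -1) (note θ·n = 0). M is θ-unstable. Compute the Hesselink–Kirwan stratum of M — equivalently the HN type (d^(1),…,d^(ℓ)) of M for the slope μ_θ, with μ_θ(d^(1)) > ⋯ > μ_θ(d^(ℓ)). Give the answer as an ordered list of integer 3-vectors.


Interval decomposition of M: I[1,1], I[1,3], I[3,3].
HN type (ℓ=3): μ^(1)=1; μ^(2)=0; μ^(3)=-1

((1, 0, 0); (1, 1, 1); (0, 0, 1))


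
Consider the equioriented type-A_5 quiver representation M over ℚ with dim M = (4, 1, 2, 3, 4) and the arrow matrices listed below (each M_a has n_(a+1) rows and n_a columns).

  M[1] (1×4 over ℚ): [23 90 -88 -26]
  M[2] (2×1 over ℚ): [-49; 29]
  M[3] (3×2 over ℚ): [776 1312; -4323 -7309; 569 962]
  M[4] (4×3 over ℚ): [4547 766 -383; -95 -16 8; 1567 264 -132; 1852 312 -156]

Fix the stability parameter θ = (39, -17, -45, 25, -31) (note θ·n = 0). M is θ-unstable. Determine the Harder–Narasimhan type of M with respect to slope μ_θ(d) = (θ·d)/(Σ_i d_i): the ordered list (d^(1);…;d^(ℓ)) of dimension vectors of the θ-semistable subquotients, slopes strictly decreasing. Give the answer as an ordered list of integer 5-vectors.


Interval decomposition of M: I[1,1]^3, I[1,5], I[3,4], I[4,5], I[5,5]^2.
HN type (ℓ=6): μ^(1)=39; μ^(2)=25; μ^(3)=-3; μ^(4)=-23/3; μ^(5)=-31; μ^(6)=-45

((3, 0, 0, 0, 0); (0, 0, 0, 1, 0); (0, 0, 0, 2, 2); (1, 1, 1, 0, 0); (0, 0, 0, 0, 2); (0, 0, 1, 0, 0))


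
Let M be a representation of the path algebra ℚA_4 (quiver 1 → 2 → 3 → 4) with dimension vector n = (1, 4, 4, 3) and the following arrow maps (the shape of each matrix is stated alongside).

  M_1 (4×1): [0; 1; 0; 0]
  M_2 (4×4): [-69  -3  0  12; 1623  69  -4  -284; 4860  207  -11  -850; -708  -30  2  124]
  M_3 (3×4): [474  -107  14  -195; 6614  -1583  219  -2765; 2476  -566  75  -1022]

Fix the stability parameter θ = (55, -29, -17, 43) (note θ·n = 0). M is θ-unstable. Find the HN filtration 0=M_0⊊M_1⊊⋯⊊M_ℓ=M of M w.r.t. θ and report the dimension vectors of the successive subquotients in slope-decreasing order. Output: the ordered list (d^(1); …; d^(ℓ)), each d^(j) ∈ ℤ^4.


Barcode: M ≅ I[1,4], I[2,2]^2, I[2,4], I[3,3], I[3,4]. HN layers by μ_θ (4 steps, strictly decreasing):
  μ^(1)=43; μ^(2)=3; μ^(3)=-17; μ^(4)=-29

((0, 0, 0, 3); (1, 1, 1, 0); (0, 0, 3, 0); (0, 3, 0, 0))


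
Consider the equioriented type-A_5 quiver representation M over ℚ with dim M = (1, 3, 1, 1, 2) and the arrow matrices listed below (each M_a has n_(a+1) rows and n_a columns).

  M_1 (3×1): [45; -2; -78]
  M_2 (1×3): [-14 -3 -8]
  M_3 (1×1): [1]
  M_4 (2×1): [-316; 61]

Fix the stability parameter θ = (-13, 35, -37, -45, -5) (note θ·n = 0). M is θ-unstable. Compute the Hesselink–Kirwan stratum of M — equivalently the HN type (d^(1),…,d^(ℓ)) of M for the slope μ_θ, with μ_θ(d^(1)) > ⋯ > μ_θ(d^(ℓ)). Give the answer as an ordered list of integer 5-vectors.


Barcode: M ≅ I[1,2], I[2,2], I[2,5], I[5,5]. HN layers by μ_θ (4 steps, strictly decreasing):
  μ^(1)=35; μ^(2)=-5; μ^(3)=-13; μ^(4)=-47/3

((0, 2, 0, 0, 0); (0, 0, 0, 0, 2); (1, 0, 0, 0, 0); (0, 1, 1, 1, 0))


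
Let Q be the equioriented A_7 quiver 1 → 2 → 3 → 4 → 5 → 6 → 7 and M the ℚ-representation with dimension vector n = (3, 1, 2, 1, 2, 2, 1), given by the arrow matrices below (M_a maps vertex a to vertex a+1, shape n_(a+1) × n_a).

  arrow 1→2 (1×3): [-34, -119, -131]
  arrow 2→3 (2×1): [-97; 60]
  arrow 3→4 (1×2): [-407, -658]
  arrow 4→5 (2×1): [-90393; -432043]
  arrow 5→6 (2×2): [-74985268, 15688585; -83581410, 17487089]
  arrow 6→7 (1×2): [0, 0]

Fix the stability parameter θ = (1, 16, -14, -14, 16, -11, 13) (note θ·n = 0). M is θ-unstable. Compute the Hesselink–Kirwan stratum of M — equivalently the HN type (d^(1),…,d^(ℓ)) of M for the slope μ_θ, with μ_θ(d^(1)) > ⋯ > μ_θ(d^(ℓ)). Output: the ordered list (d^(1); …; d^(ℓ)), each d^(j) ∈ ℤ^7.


Barcode: M ≅ I[1,1]^2, I[1,6], I[3,3], I[5,6], I[7,7]. HN layers by μ_θ (5 steps, strictly decreasing):
  μ^(1)=13; μ^(2)=5/2; μ^(3)=1; μ^(4)=-11/4; μ^(5)=-14

((0, 0, 0, 0, 0, 0, 1); (0, 0, 0, 0, 2, 2, 0); (2, 0, 0, 0, 0, 0, 0); (1, 1, 1, 1, 0, 0, 0); (0, 0, 1, 0, 0, 0, 0))


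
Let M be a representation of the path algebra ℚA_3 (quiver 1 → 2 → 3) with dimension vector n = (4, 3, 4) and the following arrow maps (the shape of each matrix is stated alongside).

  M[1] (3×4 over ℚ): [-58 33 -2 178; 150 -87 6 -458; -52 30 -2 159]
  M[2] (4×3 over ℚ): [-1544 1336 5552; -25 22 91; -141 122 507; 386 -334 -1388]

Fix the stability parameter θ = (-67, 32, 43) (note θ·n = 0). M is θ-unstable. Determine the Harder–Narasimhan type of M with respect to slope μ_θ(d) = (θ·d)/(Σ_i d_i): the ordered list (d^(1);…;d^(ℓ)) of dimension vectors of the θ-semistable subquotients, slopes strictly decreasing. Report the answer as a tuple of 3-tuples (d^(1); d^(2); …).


Barcode: M ≅ I[1,1]^2, I[1,2], I[1,3], I[2,3], I[3,3]^2. HN layers by μ_θ (3 steps, strictly decreasing):
  μ^(1)=43; μ^(2)=32; μ^(3)=-67

((0, 0, 4); (0, 3, 0); (4, 0, 0))


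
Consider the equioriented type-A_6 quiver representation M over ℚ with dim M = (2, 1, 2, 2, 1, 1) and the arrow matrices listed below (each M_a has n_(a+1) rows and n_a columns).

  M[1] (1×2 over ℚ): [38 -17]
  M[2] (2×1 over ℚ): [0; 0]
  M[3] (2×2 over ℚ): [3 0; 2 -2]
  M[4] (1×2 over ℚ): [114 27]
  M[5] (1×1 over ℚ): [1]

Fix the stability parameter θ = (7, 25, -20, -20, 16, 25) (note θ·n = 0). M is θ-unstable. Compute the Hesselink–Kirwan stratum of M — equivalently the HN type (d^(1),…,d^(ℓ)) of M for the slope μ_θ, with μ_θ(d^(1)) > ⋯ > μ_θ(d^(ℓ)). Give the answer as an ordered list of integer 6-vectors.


Interval decomposition of M: I[1,1], I[1,2], I[3,4], I[3,6].
HN type (ℓ=4): μ^(1)=25; μ^(2)=16; μ^(3)=7; μ^(4)=-20

((0, 1, 0, 0, 0, 1); (0, 0, 0, 0, 1, 0); (2, 0, 0, 0, 0, 0); (0, 0, 2, 2, 0, 0))


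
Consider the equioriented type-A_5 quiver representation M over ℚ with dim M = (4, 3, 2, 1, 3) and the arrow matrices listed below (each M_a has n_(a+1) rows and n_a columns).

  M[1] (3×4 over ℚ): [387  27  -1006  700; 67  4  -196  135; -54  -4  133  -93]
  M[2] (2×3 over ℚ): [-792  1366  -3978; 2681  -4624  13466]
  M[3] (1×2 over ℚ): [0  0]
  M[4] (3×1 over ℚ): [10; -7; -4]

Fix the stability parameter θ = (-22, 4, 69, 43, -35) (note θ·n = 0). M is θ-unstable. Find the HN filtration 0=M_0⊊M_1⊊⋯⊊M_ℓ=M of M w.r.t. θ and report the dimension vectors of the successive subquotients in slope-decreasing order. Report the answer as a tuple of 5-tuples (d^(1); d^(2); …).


Via rank(M_{q-1}∘⋯∘M_p): M ≅ I[1,1], I[1,2], I[1,3]^2, I[4,5], I[5,5]^2.
μ_θ-semistable layers: μ^(1)=69; μ^(2)=4; μ^(3)=-22; μ^(4)=-35

((0, 0, 2, 0, 0); (0, 3, 0, 1, 1); (4, 0, 0, 0, 0); (0, 0, 0, 0, 2))


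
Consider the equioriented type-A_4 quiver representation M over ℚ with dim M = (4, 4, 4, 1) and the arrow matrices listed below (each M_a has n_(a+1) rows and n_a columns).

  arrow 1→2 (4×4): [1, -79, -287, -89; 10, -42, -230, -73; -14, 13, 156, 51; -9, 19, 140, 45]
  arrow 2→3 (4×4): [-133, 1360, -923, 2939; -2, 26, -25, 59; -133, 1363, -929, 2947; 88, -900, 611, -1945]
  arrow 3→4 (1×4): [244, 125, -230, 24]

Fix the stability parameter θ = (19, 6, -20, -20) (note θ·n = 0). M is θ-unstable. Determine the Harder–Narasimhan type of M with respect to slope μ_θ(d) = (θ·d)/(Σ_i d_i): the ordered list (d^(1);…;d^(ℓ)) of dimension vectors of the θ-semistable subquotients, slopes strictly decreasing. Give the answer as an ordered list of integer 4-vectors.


Via rank(M_{q-1}∘⋯∘M_p): M ≅ I[1,2], I[1,3]^2, I[1,4], I[3,3].
μ_θ-semistable layers: μ^(1)=25/2; μ^(2)=5/3; μ^(3)=-15/4; μ^(4)=-20

((1, 1, 0, 0); (2, 2, 2, 0); (1, 1, 1, 1); (0, 0, 1, 0))


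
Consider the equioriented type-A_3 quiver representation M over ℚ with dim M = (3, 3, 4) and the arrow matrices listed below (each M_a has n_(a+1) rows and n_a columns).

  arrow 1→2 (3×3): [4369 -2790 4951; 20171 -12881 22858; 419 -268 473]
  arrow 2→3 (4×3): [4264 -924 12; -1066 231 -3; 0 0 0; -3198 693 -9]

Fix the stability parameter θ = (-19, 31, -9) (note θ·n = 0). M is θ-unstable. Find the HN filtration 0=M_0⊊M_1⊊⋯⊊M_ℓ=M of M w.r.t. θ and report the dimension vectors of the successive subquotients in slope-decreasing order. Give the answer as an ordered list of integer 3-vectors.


Via rank(M_{q-1}∘⋯∘M_p): M ≅ I[1,2]^2, I[1,3], I[3,3]^3.
μ_θ-semistable layers: μ^(1)=31; μ^(2)=11; μ^(3)=-9; μ^(4)=-19

((0, 2, 0); (0, 1, 1); (0, 0, 3); (3, 0, 0))


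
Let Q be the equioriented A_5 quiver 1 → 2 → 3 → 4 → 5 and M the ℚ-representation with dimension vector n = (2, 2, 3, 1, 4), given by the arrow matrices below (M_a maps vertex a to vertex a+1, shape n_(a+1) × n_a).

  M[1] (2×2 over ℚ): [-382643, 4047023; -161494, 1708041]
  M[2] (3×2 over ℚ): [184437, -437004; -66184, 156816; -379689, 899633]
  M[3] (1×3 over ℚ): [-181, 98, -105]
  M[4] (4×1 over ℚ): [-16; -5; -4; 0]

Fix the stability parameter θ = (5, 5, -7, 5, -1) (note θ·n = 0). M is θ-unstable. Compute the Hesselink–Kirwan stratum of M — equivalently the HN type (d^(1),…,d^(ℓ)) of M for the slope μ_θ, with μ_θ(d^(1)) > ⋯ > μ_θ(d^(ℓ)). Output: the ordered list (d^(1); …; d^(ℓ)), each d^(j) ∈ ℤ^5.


Via rank(M_{q-1}∘⋯∘M_p): M ≅ I[1,3], I[1,5], I[3,3], I[5,5]^3.
μ_θ-semistable layers: μ^(1)=2; μ^(2)=1; μ^(3)=-1; μ^(4)=-7

((0, 0, 0, 1, 1); (2, 2, 2, 0, 0); (0, 0, 0, 0, 3); (0, 0, 1, 0, 0))


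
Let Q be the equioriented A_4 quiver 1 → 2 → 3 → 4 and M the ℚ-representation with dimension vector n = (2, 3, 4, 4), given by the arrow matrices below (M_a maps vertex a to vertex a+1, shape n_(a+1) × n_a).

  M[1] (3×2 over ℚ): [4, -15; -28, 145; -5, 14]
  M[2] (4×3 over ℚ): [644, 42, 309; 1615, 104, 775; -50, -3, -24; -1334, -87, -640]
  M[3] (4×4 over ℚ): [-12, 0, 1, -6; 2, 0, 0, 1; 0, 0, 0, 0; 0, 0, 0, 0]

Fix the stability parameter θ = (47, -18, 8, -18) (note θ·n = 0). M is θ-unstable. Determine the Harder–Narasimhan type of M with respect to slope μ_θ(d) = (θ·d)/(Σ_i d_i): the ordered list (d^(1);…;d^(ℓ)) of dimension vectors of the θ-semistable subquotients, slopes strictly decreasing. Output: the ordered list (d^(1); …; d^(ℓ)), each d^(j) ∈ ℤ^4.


Barcode: M ≅ I[1,4]^2, I[2,3], I[3,3], I[4,4]^2. HN layers by μ_θ (3 steps, strictly decreasing):
  μ^(1)=8; μ^(2)=19/4; μ^(3)=-18

((0, 0, 2, 0); (2, 2, 2, 2); (0, 1, 0, 2))


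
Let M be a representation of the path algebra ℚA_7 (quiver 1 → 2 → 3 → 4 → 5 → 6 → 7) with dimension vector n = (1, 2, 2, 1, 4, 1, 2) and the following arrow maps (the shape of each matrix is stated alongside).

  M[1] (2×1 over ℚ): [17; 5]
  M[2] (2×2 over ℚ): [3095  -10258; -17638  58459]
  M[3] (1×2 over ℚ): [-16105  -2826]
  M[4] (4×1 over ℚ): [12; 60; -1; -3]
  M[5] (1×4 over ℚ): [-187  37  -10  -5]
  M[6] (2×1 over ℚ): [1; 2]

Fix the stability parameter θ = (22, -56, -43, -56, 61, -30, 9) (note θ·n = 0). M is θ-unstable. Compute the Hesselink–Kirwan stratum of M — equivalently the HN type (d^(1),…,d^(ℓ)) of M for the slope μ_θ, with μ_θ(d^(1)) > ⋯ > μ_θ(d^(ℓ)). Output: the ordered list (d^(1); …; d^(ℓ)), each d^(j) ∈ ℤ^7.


Via rank(M_{q-1}∘⋯∘M_p): M ≅ I[1,7], I[2,3], I[5,5]^3, I[7,7].
μ_θ-semistable layers: μ^(1)=61; μ^(2)=40/3; μ^(3)=9; μ^(4)=-133/4; μ^(5)=-43; μ^(6)=-56

((0, 0, 0, 0, 3, 0, 0); (0, 0, 0, 0, 1, 1, 1); (0, 0, 0, 0, 0, 0, 1); (1, 1, 1, 1, 0, 0, 0); (0, 0, 1, 0, 0, 0, 0); (0, 1, 0, 0, 0, 0, 0))


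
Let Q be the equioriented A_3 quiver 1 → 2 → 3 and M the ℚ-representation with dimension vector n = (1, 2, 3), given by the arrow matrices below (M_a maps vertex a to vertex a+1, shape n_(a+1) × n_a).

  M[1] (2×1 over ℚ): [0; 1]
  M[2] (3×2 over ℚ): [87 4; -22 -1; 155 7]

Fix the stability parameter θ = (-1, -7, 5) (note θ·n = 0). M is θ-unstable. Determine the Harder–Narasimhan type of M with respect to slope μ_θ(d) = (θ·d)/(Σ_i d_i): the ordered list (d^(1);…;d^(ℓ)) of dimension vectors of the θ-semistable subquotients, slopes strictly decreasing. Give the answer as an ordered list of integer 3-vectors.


Via rank(M_{q-1}∘⋯∘M_p): M ≅ I[1,3], I[2,3], I[3,3].
μ_θ-semistable layers: μ^(1)=5; μ^(2)=-4; μ^(3)=-7

((0, 0, 3); (1, 1, 0); (0, 1, 0))


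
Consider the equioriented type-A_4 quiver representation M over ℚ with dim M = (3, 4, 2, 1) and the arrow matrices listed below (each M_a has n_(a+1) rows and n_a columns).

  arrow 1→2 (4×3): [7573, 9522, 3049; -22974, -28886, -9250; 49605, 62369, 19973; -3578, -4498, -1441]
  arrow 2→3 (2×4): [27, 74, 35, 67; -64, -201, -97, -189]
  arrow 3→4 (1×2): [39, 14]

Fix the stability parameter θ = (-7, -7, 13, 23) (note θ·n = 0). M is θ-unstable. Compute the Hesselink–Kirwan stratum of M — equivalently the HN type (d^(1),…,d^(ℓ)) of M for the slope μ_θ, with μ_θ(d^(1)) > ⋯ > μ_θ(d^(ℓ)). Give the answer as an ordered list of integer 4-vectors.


Barcode: M ≅ I[1,2], I[1,3], I[1,4], I[2,2]. HN layers by μ_θ (3 steps, strictly decreasing):
  μ^(1)=23; μ^(2)=13; μ^(3)=-7

((0, 0, 0, 1); (0, 0, 2, 0); (3, 4, 0, 0))


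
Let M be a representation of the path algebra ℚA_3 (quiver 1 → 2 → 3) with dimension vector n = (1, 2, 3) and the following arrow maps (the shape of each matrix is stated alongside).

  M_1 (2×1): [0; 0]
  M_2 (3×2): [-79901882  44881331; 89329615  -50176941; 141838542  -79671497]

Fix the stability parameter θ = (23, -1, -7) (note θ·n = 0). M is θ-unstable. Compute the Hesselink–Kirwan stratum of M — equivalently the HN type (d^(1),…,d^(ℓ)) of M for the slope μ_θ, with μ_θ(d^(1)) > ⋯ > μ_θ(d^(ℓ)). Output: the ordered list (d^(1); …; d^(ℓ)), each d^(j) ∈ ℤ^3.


Via rank(M_{q-1}∘⋯∘M_p): M ≅ I[1,1], I[2,3]^2, I[3,3].
μ_θ-semistable layers: μ^(1)=23; μ^(2)=-4; μ^(3)=-7

((1, 0, 0); (0, 2, 2); (0, 0, 1))


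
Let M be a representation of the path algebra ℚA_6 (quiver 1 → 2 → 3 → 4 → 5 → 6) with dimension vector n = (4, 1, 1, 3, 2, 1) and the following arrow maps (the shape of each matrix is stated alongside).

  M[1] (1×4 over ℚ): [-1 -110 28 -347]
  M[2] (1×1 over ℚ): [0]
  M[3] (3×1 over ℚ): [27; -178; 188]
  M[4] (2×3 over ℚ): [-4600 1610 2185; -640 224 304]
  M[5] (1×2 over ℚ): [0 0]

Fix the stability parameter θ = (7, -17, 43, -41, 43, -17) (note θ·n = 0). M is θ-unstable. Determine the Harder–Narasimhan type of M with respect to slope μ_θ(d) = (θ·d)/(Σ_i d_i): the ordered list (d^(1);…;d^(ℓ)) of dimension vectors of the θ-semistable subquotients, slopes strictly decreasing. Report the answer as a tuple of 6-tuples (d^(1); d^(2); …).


Via rank(M_{q-1}∘⋯∘M_p): M ≅ I[1,1]^3, I[1,2], I[3,4], I[4,4], I[4,5], I[5,5], I[6,6].
μ_θ-semistable layers: μ^(1)=43; μ^(2)=7; μ^(3)=1; μ^(4)=-5; μ^(5)=-17; μ^(6)=-41

((0, 0, 0, 0, 2, 0); (3, 0, 0, 0, 0, 0); (0, 0, 1, 1, 0, 0); (1, 1, 0, 0, 0, 0); (0, 0, 0, 0, 0, 1); (0, 0, 0, 2, 0, 0))


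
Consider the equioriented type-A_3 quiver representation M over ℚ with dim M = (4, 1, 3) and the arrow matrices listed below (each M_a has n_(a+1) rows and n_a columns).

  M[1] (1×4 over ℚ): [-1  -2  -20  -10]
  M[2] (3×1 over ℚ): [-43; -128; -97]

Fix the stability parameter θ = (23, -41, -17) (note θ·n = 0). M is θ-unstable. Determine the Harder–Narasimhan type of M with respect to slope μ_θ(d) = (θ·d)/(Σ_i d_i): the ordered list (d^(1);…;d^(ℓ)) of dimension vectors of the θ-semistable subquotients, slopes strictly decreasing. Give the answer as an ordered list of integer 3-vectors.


Barcode: M ≅ I[1,1]^3, I[1,3], I[3,3]^2. HN layers by μ_θ (3 steps, strictly decreasing):
  μ^(1)=23; μ^(2)=-35/3; μ^(3)=-17

((3, 0, 0); (1, 1, 1); (0, 0, 2))


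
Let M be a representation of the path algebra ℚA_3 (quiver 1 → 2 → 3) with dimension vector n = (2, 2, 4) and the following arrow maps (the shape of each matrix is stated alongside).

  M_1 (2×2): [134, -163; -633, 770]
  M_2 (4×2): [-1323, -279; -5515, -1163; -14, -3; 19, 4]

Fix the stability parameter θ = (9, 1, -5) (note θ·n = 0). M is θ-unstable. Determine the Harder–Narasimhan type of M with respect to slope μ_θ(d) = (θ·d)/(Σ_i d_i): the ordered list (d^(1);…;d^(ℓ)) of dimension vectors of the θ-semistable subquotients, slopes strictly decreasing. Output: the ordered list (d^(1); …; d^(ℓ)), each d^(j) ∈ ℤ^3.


Barcode: M ≅ I[1,3]^2, I[3,3]^2. HN layers by μ_θ (2 steps, strictly decreasing):
  μ^(1)=5/3; μ^(2)=-5

((2, 2, 2); (0, 0, 2))


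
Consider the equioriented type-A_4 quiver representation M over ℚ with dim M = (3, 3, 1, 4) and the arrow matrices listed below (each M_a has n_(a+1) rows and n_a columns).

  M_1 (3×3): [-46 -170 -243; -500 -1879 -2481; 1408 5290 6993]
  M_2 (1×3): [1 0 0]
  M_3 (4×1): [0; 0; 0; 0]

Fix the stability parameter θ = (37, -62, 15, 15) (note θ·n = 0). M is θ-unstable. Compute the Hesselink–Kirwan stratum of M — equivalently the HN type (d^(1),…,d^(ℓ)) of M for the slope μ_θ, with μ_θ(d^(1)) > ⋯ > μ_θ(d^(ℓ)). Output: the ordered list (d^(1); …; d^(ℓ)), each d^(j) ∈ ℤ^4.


Interval decomposition of M: I[1,2]^2, I[1,3], I[4,4]^4.
HN type (ℓ=2): μ^(1)=15; μ^(2)=-25/2

((0, 0, 1, 4); (3, 3, 0, 0))


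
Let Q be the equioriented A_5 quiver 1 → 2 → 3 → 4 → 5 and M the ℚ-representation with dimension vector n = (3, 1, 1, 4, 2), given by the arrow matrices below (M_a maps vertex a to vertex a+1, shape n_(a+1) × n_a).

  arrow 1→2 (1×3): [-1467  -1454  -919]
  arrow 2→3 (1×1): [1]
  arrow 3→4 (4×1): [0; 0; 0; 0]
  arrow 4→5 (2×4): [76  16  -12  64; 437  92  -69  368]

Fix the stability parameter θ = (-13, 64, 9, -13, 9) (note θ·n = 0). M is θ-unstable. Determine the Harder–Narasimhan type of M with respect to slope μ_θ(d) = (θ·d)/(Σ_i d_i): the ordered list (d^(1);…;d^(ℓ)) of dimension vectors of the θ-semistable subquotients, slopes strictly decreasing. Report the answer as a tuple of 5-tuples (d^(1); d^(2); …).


Via rank(M_{q-1}∘⋯∘M_p): M ≅ I[1,1]^2, I[1,3], I[4,4]^3, I[4,5], I[5,5].
μ_θ-semistable layers: μ^(1)=73/2; μ^(2)=9; μ^(3)=-13

((0, 1, 1, 0, 0); (0, 0, 0, 0, 2); (3, 0, 0, 4, 0))


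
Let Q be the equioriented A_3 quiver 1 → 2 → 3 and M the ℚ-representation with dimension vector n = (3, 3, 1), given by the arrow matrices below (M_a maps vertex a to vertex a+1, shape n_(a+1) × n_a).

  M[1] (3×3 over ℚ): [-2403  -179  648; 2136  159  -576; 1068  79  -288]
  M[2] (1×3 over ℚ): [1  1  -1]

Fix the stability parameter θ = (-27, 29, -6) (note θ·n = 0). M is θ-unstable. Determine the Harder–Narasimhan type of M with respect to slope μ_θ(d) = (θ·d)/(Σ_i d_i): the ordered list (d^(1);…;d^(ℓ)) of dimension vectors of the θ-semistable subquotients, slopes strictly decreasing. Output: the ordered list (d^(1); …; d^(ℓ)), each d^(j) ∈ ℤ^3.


Interval decomposition of M: I[1,1], I[1,2], I[1,3], I[2,2].
HN type (ℓ=3): μ^(1)=29; μ^(2)=23/2; μ^(3)=-27

((0, 2, 0); (0, 1, 1); (3, 0, 0))


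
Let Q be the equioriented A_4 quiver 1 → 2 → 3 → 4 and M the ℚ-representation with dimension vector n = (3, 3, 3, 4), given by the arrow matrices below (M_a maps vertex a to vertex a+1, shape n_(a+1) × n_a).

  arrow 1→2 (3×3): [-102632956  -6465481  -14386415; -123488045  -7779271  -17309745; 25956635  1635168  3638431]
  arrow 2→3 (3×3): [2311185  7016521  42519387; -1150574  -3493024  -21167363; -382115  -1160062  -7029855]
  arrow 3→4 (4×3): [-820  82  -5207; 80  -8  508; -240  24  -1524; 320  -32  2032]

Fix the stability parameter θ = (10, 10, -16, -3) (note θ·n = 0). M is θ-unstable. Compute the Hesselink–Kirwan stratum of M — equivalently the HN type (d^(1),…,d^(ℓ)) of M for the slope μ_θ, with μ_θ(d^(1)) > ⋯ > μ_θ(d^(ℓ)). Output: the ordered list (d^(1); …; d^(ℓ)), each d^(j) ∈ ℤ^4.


Barcode: M ≅ I[1,3]^2, I[1,4], I[4,4]^3. HN layers by μ_θ (3 steps, strictly decreasing):
  μ^(1)=4/3; μ^(2)=1/4; μ^(3)=-3

((2, 2, 2, 0); (1, 1, 1, 1); (0, 0, 0, 3))


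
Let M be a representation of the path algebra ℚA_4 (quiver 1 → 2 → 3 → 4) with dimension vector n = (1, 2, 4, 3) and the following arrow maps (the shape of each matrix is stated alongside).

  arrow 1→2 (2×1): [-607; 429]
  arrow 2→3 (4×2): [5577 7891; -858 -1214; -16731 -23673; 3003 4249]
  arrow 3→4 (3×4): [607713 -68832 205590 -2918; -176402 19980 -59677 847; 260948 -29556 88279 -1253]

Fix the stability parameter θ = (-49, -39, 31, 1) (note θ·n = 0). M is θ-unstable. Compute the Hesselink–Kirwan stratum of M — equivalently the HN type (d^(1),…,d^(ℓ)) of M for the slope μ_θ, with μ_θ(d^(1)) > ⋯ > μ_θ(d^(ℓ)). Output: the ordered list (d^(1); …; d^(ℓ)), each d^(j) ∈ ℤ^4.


Barcode: M ≅ I[1,2], I[2,4], I[3,3]^2, I[3,4], I[4,4]. HN layers by μ_θ (5 steps, strictly decreasing):
  μ^(1)=31; μ^(2)=16; μ^(3)=1; μ^(4)=-39; μ^(5)=-49

((0, 0, 2, 0); (0, 0, 2, 2); (0, 0, 0, 1); (0, 2, 0, 0); (1, 0, 0, 0))


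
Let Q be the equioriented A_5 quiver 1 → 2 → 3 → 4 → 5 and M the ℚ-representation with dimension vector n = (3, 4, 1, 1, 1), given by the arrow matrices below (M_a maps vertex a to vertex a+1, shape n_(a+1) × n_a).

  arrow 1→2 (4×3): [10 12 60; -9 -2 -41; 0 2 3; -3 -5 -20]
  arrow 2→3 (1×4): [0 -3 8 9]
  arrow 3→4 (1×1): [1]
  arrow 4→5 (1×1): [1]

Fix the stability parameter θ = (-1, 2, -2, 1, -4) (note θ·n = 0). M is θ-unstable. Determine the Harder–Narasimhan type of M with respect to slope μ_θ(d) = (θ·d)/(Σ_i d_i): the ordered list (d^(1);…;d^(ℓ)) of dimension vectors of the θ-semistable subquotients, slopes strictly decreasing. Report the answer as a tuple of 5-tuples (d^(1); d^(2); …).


Via rank(M_{q-1}∘⋯∘M_p): M ≅ I[1,2]^2, I[1,5], I[2,2].
μ_θ-semistable layers: μ^(1)=2; μ^(2)=-3/4; μ^(3)=-1

((0, 3, 0, 0, 0); (0, 1, 1, 1, 1); (3, 0, 0, 0, 0))


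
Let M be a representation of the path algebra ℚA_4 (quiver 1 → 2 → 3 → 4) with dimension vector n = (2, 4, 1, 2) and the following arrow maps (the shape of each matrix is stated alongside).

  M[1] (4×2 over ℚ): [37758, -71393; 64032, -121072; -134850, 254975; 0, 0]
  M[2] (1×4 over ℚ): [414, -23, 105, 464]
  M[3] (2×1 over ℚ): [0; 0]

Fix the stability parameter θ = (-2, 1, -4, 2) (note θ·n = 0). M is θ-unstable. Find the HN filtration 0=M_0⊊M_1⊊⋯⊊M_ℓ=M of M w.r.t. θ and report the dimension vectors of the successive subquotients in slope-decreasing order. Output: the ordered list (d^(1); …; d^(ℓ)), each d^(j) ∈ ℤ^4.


Barcode: M ≅ I[1,1], I[1,3], I[2,2]^3, I[4,4]^2. HN layers by μ_θ (4 steps, strictly decreasing):
  μ^(1)=2; μ^(2)=1; μ^(3)=-3/2; μ^(4)=-2

((0, 0, 0, 2); (0, 3, 0, 0); (0, 1, 1, 0); (2, 0, 0, 0))


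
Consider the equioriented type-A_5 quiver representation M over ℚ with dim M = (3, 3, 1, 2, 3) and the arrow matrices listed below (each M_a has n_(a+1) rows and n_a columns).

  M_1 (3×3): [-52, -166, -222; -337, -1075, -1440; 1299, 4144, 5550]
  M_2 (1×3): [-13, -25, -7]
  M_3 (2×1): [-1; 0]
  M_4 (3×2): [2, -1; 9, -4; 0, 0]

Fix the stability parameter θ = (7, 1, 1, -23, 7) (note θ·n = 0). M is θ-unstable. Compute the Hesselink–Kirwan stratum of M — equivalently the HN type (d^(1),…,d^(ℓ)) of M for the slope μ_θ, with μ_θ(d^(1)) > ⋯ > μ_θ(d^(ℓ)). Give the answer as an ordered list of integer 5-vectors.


Interval decomposition of M: I[1,2]^2, I[1,5], I[4,5], I[5,5].
HN type (ℓ=4): μ^(1)=7; μ^(2)=4; μ^(3)=-7/2; μ^(4)=-23

((0, 0, 0, 0, 3); (2, 2, 0, 0, 0); (1, 1, 1, 1, 0); (0, 0, 0, 1, 0))


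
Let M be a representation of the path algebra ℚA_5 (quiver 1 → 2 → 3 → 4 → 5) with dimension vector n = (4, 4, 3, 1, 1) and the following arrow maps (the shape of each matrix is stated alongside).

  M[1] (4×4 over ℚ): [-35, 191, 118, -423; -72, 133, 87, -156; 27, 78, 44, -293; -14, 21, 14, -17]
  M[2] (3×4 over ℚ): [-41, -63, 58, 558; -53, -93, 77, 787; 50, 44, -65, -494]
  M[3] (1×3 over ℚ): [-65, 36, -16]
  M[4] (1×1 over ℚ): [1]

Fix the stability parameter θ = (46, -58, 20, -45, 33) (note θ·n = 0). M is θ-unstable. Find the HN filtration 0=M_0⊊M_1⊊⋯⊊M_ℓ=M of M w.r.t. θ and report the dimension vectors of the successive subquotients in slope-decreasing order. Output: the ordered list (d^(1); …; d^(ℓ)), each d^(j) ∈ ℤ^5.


Via rank(M_{q-1}∘⋯∘M_p): M ≅ I[1,2], I[1,3]^2, I[1,5].
μ_θ-semistable layers: μ^(1)=33; μ^(2)=20; μ^(3)=-6; μ^(4)=-37/4

((0, 0, 0, 0, 1); (0, 0, 2, 0, 0); (3, 3, 0, 0, 0); (1, 1, 1, 1, 0))


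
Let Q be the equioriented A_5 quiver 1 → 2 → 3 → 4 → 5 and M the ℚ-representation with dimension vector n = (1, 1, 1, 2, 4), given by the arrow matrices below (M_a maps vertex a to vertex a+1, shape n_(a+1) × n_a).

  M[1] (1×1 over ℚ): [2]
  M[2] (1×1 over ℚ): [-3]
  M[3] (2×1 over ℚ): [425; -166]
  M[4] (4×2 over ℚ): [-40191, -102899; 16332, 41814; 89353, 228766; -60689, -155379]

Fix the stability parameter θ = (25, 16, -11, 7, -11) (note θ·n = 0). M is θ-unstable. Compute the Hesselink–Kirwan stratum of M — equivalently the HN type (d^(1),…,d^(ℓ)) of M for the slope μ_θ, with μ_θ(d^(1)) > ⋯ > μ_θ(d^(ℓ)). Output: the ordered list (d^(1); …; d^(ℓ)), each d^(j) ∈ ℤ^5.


Barcode: M ≅ I[1,5], I[4,5], I[5,5]^2. HN layers by μ_θ (3 steps, strictly decreasing):
  μ^(1)=26/5; μ^(2)=-2; μ^(3)=-11

((1, 1, 1, 1, 1); (0, 0, 0, 1, 1); (0, 0, 0, 0, 2))


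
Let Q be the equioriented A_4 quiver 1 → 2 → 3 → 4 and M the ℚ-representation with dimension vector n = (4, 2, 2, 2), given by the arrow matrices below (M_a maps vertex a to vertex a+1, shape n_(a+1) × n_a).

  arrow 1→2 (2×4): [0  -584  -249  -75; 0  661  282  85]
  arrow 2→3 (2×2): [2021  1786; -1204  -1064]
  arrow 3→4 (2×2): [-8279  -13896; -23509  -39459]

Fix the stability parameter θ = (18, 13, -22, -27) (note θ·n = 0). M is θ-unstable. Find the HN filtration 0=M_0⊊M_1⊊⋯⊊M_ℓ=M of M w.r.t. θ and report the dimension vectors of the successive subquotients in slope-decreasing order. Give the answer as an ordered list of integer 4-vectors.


Via rank(M_{q-1}∘⋯∘M_p): M ≅ I[1,1]^2, I[1,2], I[1,4], I[3,4].
μ_θ-semistable layers: μ^(1)=18; μ^(2)=31/2; μ^(3)=-9/2; μ^(4)=-49/2

((2, 0, 0, 0); (1, 1, 0, 0); (1, 1, 1, 1); (0, 0, 1, 1))


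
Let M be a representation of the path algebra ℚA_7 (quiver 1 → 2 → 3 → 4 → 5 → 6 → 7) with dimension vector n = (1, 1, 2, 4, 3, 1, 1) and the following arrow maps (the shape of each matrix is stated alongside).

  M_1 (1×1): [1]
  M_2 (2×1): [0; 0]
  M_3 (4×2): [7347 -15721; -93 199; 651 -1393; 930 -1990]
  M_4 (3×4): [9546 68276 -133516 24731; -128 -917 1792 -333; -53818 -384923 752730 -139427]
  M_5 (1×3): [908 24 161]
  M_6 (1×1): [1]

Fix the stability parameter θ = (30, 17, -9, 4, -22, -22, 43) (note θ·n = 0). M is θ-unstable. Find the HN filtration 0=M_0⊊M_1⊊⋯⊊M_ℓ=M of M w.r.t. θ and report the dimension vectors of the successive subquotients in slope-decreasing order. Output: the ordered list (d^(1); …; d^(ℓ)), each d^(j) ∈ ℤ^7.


Via rank(M_{q-1}∘⋯∘M_p): M ≅ I[1,2], I[3,3], I[3,7], I[4,4], I[4,5]^2.
μ_θ-semistable layers: μ^(1)=43; μ^(2)=47/2; μ^(3)=4; μ^(4)=-9; μ^(5)=-49/4

((0, 0, 0, 0, 0, 0, 1); (1, 1, 0, 0, 0, 0, 0); (0, 0, 0, 1, 0, 0, 0); (0, 0, 1, 2, 2, 0, 0); (0, 0, 1, 1, 1, 1, 0))


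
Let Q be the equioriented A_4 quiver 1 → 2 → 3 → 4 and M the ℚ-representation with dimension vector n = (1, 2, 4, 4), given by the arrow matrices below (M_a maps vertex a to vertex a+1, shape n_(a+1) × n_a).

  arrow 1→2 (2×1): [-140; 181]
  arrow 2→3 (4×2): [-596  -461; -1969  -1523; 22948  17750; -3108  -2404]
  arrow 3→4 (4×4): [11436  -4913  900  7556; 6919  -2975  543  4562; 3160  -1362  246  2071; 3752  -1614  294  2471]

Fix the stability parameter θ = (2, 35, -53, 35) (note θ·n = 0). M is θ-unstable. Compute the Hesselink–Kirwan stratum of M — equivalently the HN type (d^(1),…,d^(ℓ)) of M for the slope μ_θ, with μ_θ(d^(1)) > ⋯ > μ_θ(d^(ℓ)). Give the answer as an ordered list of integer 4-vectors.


Via rank(M_{q-1}∘⋯∘M_p): M ≅ I[1,4], I[2,4], I[3,3], I[3,4], I[4,4].
μ_θ-semistable layers: μ^(1)=35; μ^(2)=-16/3; μ^(3)=-9; μ^(4)=-53

((0, 0, 0, 4); (1, 1, 1, 0); (0, 1, 1, 0); (0, 0, 2, 0))


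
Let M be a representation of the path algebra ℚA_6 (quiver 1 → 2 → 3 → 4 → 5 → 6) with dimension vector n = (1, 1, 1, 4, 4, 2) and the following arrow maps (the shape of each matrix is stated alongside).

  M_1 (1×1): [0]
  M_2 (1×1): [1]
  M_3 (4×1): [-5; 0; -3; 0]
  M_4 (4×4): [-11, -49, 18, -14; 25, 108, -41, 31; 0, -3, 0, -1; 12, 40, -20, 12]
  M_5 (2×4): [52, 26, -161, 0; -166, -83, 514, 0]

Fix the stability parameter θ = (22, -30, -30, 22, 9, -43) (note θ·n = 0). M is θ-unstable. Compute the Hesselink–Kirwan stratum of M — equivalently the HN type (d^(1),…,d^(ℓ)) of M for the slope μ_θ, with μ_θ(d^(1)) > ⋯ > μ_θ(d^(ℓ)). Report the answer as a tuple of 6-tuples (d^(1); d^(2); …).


Barcode: M ≅ I[1,1], I[2,5], I[4,4], I[4,6]^2, I[5,5]. HN layers by μ_θ (5 steps, strictly decreasing):
  μ^(1)=22; μ^(2)=31/2; μ^(3)=9; μ^(4)=-4; μ^(5)=-30

((1, 0, 0, 1, 0, 0); (0, 0, 0, 1, 1, 0); (0, 0, 0, 0, 1, 0); (0, 0, 0, 2, 2, 2); (0, 1, 1, 0, 0, 0))


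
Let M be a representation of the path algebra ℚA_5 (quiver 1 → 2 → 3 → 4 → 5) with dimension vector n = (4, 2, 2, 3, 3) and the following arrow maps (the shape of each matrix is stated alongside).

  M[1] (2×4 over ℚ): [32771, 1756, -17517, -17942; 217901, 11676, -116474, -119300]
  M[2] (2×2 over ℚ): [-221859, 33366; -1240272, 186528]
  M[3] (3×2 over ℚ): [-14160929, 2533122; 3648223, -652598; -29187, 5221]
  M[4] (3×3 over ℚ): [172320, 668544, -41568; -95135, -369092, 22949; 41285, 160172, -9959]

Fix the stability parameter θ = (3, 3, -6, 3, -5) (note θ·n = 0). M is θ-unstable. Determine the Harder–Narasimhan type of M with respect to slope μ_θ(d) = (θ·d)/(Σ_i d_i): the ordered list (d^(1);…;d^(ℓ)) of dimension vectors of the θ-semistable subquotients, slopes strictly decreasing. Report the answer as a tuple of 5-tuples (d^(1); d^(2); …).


Barcode: M ≅ I[1,1]^2, I[1,2], I[1,5], I[3,4], I[4,4], I[5,5]^2. HN layers by μ_θ (4 steps, strictly decreasing):
  μ^(1)=3; μ^(2)=-2/5; μ^(3)=-5; μ^(4)=-6

((3, 1, 0, 2, 0); (1, 1, 1, 1, 1); (0, 0, 0, 0, 2); (0, 0, 1, 0, 0))


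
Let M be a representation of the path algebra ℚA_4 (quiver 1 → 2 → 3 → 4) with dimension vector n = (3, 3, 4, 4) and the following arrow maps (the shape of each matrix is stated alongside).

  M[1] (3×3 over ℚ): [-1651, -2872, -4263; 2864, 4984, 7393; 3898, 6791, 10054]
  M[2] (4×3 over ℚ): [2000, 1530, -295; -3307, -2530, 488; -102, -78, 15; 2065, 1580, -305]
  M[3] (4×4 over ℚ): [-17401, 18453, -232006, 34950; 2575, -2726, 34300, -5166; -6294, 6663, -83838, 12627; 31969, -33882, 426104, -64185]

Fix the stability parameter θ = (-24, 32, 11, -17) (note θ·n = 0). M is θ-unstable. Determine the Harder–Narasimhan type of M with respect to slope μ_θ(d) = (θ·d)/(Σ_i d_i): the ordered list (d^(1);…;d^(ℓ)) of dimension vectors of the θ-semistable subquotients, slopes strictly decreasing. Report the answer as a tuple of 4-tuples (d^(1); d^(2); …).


Barcode: M ≅ I[1,2], I[1,4]^2, I[3,3], I[3,4], I[4,4]. HN layers by μ_θ (6 steps, strictly decreasing):
  μ^(1)=32; μ^(2)=11; μ^(3)=26/3; μ^(4)=-3; μ^(5)=-17; μ^(6)=-24

((0, 1, 0, 0); (0, 0, 1, 0); (0, 2, 2, 2); (0, 0, 1, 1); (0, 0, 0, 1); (3, 0, 0, 0))


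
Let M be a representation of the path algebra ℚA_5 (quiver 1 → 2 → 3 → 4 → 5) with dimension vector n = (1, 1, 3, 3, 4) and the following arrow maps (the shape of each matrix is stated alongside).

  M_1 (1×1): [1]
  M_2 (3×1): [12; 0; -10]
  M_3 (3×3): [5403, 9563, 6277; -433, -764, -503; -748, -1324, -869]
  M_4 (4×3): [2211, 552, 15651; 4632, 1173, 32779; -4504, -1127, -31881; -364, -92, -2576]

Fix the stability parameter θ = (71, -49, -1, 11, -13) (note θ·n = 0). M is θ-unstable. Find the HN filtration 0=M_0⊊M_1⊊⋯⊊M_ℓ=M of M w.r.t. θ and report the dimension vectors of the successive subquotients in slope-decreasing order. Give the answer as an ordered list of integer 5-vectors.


Interval decomposition of M: I[1,5], I[3,4], I[3,5], I[5,5]^2.
HN type (ℓ=4): μ^(1)=11; μ^(2)=19/5; μ^(3)=-1; μ^(4)=-13

((0, 0, 0, 1, 0); (1, 1, 1, 1, 1); (0, 0, 2, 1, 1); (0, 0, 0, 0, 2))


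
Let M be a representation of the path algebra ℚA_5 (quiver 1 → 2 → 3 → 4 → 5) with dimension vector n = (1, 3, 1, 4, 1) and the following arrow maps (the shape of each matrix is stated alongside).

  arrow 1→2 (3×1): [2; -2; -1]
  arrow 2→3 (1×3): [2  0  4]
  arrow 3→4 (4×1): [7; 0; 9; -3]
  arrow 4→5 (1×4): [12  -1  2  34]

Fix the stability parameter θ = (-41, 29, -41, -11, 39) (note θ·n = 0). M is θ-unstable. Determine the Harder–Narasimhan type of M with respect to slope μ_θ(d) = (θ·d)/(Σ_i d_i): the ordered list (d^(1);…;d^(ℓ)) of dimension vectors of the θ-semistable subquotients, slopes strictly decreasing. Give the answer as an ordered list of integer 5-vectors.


Via rank(M_{q-1}∘⋯∘M_p): M ≅ I[1,2], I[2,2], I[2,4], I[4,4]^2, I[4,5].
μ_θ-semistable layers: μ^(1)=39; μ^(2)=29; μ^(3)=-23/3; μ^(4)=-11; μ^(5)=-41

((0, 0, 0, 0, 1); (0, 2, 0, 0, 0); (0, 1, 1, 1, 0); (0, 0, 0, 3, 0); (1, 0, 0, 0, 0))


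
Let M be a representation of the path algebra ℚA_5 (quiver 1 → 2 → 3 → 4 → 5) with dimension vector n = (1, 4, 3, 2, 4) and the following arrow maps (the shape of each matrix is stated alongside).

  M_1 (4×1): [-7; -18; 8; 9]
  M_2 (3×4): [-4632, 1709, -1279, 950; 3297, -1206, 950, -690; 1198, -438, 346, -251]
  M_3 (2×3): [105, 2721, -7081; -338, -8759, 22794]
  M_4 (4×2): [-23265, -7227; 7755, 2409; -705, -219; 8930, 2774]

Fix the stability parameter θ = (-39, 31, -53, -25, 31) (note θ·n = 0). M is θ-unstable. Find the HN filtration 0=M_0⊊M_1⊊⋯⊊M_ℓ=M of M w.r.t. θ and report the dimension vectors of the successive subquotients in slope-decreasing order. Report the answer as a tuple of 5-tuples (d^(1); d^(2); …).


Barcode: M ≅ I[1,5], I[2,2], I[2,3], I[2,4], I[5,5]^3. HN layers by μ_θ (4 steps, strictly decreasing):
  μ^(1)=31; μ^(2)=-11; μ^(3)=-47/3; μ^(4)=-39

((0, 1, 0, 0, 4); (0, 1, 1, 0, 0); (0, 2, 2, 2, 0); (1, 0, 0, 0, 0))


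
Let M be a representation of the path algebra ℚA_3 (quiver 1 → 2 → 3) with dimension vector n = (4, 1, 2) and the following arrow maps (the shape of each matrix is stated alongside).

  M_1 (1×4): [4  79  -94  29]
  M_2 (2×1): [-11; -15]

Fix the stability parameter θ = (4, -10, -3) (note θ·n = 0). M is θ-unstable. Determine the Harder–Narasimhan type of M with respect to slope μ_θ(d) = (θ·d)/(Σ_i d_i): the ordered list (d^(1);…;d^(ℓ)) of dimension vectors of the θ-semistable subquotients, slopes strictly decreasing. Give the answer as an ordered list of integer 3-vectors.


Interval decomposition of M: I[1,1]^3, I[1,3], I[3,3].
HN type (ℓ=2): μ^(1)=4; μ^(2)=-3

((3, 0, 0); (1, 1, 2))


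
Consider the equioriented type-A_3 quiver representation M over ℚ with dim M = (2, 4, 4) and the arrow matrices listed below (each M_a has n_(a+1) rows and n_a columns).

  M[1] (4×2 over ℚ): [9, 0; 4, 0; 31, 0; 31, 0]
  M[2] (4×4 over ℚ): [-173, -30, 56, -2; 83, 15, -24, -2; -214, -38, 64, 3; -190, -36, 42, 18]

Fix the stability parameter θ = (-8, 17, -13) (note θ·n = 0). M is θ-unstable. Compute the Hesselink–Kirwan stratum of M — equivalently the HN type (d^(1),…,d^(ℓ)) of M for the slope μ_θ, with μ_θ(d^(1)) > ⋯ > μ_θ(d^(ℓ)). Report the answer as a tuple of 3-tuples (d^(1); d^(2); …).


Barcode: M ≅ I[1,1], I[1,3], I[2,3]^3. HN layers by μ_θ (2 steps, strictly decreasing):
  μ^(1)=2; μ^(2)=-8

((0, 4, 4); (2, 0, 0))


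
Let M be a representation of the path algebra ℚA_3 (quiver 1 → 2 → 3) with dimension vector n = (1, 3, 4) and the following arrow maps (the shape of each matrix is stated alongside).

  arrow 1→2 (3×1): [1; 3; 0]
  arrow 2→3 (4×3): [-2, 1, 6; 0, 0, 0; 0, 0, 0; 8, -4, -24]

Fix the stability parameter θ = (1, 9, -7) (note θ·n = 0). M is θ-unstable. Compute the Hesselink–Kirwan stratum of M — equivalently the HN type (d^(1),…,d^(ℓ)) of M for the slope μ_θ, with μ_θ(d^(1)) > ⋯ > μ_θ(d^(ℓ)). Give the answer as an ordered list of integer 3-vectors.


Barcode: M ≅ I[1,3], I[2,2]^2, I[3,3]^3. HN layers by μ_θ (3 steps, strictly decreasing):
  μ^(1)=9; μ^(2)=1; μ^(3)=-7

((0, 2, 0); (1, 1, 1); (0, 0, 3))


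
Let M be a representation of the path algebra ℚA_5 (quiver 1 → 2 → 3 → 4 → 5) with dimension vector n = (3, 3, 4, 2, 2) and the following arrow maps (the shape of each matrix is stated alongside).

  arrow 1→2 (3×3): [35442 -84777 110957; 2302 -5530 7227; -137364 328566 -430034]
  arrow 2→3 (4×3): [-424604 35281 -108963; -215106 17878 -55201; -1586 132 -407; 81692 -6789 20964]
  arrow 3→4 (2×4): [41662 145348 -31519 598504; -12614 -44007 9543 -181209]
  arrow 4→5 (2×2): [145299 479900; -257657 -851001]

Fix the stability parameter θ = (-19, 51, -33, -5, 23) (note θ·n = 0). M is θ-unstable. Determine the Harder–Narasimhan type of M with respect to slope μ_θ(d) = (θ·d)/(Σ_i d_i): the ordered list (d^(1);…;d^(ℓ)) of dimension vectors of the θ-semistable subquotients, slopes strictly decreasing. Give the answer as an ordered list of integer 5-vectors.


Interval decomposition of M: I[1,1], I[1,5]^2, I[2,3], I[3,3].
HN type (ℓ=5): μ^(1)=23; μ^(2)=9; μ^(3)=13/3; μ^(4)=-19; μ^(5)=-33

((0, 0, 0, 0, 2); (0, 1, 1, 0, 0); (0, 2, 2, 2, 0); (3, 0, 0, 0, 0); (0, 0, 1, 0, 0))


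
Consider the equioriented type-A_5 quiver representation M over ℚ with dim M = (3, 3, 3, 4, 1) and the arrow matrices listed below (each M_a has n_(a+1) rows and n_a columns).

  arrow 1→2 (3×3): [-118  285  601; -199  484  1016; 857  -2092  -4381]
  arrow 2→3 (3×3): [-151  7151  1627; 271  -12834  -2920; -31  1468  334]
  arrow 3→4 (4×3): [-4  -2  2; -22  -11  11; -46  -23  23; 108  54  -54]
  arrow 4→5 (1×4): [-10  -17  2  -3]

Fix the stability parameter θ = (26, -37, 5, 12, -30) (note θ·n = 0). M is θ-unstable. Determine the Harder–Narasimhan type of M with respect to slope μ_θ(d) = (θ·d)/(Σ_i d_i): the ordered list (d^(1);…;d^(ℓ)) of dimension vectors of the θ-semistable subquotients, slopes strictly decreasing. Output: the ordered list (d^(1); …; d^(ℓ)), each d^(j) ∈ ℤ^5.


Barcode: M ≅ I[1,2], I[1,3]^2, I[3,5], I[4,4]^3. HN layers by μ_θ (4 steps, strictly decreasing):
  μ^(1)=12; μ^(2)=5; μ^(3)=-13/3; μ^(4)=-11/2

((0, 0, 0, 3, 0); (0, 0, 2, 0, 0); (0, 0, 1, 1, 1); (3, 3, 0, 0, 0))


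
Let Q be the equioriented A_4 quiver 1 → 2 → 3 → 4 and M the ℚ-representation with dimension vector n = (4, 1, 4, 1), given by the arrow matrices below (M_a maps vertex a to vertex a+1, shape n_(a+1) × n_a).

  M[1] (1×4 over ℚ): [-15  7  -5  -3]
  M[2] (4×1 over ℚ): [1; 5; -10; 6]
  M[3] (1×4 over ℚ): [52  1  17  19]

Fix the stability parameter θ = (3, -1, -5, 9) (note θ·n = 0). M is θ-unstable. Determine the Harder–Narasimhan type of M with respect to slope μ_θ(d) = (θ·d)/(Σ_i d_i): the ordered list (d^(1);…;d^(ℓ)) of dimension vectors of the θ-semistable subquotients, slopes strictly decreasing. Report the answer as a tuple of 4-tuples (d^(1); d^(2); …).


Barcode: M ≅ I[1,1]^3, I[1,4], I[3,3]^3. HN layers by μ_θ (4 steps, strictly decreasing):
  μ^(1)=9; μ^(2)=3; μ^(3)=-1; μ^(4)=-5

((0, 0, 0, 1); (3, 0, 0, 0); (1, 1, 1, 0); (0, 0, 3, 0))
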